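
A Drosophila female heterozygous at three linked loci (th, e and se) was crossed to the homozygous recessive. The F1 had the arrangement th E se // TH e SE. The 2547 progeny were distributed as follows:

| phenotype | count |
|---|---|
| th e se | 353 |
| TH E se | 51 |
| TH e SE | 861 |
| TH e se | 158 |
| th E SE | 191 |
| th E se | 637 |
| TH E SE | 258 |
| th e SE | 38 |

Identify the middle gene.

The two rarest classes, TH E se and th e SE, are the double crossovers. Comparing them with the parentals, only the th allele has switched, so th is the middle locus and the order is e – th – se.

th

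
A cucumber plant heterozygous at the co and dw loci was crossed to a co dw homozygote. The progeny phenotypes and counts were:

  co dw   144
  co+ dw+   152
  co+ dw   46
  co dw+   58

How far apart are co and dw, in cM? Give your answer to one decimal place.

The two most frequent classes, co+ dw+ (152) and co dw (144), are the parental types, so the F1 was co+ dw+ / co dw.
The recombinant classes are co+ dw and co dw+: 46 + 58 = 104.
Recombination frequency = 104/400 = 0.2600 ≈ 26.0%, i.e. 26.0 cM.

26.0 cM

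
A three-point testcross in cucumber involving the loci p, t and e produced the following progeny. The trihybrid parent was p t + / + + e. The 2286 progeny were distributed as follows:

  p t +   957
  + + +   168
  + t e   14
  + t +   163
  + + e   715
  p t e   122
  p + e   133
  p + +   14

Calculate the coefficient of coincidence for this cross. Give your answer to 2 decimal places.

The two rarest classes, p + + and + t e, are the double crossovers. Comparing them with the parentals, only the t allele has switched, so t is the middle locus and the order is p – t – e.
p–t: (296 + 28)/2286 = 0.1417; t–e: (290 + 28)/2286 = 0.1391.
Expected DCO frequency = 0.1417 × 0.1391 ≈ 0.01971; observed = 28/2286 ≈ 0.01225.
Coefficient of coincidence = 0.01225/0.01971 ≈ 0.62.

0.62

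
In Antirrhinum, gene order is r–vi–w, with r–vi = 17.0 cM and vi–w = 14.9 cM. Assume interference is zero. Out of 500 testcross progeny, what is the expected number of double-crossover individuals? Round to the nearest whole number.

Map distances give recombination frequencies of 0.170 and 0.149 for the two intervals.
With no interference, expected double-crossover frequency = 0.170 × 0.149 = 0.02533.
Expected number = 0.02533 × 500 = 12.67 ≈ 13.

13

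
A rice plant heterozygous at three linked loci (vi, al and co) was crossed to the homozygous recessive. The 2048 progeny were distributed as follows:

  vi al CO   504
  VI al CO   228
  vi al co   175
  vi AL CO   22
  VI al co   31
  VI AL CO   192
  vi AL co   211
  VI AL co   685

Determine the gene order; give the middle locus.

The two most frequent reciprocal classes, vi al CO and VI AL co, are the parental types, so the F1 was vi al CO / VI AL co.
The two rarest classes, vi AL CO and VI al co, are the double crossovers. Comparing them with the parentals, only the al allele has switched, so al is the middle locus and the order is vi – al – co.

al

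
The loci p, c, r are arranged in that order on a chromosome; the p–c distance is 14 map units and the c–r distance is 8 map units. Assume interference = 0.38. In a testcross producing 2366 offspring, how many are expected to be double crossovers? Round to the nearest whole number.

Map distances give recombination frequencies of 0.140 and 0.080 for the two intervals.
With interference 0.38 (so coincidence = 0.62), expected double-crossover frequency = 0.140 × 0.080 × 0.62 = 0.00694.
Expected number = 0.00694 × 2366 = 16.43 ≈ 16.

16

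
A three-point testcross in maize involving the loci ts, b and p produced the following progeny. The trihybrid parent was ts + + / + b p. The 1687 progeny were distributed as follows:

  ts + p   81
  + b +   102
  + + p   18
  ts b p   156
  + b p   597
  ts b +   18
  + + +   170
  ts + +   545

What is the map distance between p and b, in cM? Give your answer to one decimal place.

The two rarest classes, ts b + and + + p, are the double crossovers. Comparing them with the parentals, only the b allele has switched, so b is the middle locus and the order is p – b – ts.
Crossovers in the p–b interval produce the single-crossover classes ts + p and + b + (81 + 102 = 183) plus the double crossovers (36).
RF(p–b) = (183 + 36) / 1687 = 219/1687 = 0.1298 → 13.0 cM.

13.0 cM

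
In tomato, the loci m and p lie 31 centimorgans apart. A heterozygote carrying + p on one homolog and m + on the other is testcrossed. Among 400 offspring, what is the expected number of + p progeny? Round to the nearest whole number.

138

A map distance of 31 centimorgans corresponds to a recombination frequency of 0.310.
The F1 is + p / m +, so + p is a parental gamete class with expected frequency (1 − r)/2 = 0.690/2 = 0.3450.
Expected number = 0.3450 × 400 = 138.00 ≈ 138.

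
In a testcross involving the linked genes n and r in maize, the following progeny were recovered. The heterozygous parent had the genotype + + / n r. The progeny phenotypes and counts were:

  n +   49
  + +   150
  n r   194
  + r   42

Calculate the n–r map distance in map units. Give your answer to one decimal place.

20.9 map units

The recombinant classes are + r and n +: 42 + 49 = 91.
Recombination frequency = 91/435 = 0.2092 ≈ 20.9%, i.e. 20.9 map units.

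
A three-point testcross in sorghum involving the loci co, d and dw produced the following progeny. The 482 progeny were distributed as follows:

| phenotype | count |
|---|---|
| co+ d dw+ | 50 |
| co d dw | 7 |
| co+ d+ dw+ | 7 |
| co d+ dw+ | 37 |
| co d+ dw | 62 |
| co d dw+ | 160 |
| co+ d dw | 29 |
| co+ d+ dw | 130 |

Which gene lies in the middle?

dw

The two most frequent reciprocal classes, co d dw+ and co+ d+ dw, are the parental types, so the F1 was co d dw+ / co+ d+ dw.
The two rarest classes, co d dw and co+ d+ dw+, are the double crossovers. Comparing them with the parentals, only the dw allele has switched, so dw is the middle locus and the order is d – dw – co.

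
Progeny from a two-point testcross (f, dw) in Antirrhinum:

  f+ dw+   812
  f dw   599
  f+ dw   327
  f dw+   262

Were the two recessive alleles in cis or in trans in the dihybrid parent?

cis

The two most frequent classes are f+ dw+ (812) and f dw (599); these are the parental (non-recombinant) types.
So the F1 carried f+ dw+ on one chromosome and f dw on the other — the recessive alleles are on the same chromosome (cis / coupling).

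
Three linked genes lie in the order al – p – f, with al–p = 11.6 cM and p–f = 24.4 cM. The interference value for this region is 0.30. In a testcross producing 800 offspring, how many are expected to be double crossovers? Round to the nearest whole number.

16

Map distances give recombination frequencies of 0.116 and 0.244 for the two intervals.
With interference 0.30 (so coincidence = 0.70), expected double-crossover frequency = 0.116 × 0.244 × 0.70 = 0.01981.
Expected number = 0.01981 × 800 = 15.85 ≈ 16.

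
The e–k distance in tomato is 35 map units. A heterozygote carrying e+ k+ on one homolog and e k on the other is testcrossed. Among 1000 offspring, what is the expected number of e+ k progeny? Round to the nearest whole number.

175

A map distance of 35 map units corresponds to a recombination frequency of 0.350.
The F1 is e+ k+ / e k, so e+ k is a recombinant gamete class with expected frequency r/2 = 0.350/2 = 0.1750.
Expected number = 0.1750 × 1000 = 175.00 ≈ 175.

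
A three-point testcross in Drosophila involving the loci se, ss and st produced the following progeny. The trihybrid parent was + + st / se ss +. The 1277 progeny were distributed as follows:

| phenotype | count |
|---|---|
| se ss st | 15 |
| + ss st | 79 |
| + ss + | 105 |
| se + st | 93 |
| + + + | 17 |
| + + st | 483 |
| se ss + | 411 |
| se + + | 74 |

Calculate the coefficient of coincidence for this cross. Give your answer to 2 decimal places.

The two rarest classes, + + + and se ss st, are the double crossovers. Comparing them with the parentals, only the st allele has switched, so st is the middle locus and the order is se – st – ss.
se–st: (198 + 32)/1277 = 0.1801; st–ss: (153 + 32)/1277 = 0.1449.
Expected DCO frequency = 0.1801 × 0.1449 ≈ 0.02610; observed = 32/1277 ≈ 0.02506.
Coefficient of coincidence = 0.02506/0.02610 ≈ 0.96.

0.96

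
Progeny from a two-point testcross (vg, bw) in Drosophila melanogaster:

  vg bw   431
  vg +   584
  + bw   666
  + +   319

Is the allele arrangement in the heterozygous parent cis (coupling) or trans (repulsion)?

trans

The two most frequent classes are + bw (666) and vg + (584); these are the parental (non-recombinant) types.
So the F1 carried + bw on one chromosome and vg + on the other — the recessive alleles are on opposite chromosomes (trans / repulsion).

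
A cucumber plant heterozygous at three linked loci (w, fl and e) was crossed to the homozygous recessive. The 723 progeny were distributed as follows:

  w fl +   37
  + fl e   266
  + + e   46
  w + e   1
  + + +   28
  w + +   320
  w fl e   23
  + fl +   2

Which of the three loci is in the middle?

e

The two most frequent reciprocal classes, w + + and + fl e, are the parental types, so the F1 was w + + / + fl e.
The two rarest classes, w + e and + fl +, are the double crossovers. Comparing them with the parentals, only the e allele has switched, so e is the middle locus and the order is fl – e – w.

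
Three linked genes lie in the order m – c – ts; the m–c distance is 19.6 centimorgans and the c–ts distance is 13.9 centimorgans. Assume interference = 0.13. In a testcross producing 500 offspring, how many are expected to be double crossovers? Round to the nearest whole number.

Map distances give recombination frequencies of 0.196 and 0.139 for the two intervals.
With interference 0.13 (so coincidence = 0.87), expected double-crossover frequency = 0.196 × 0.139 × 0.87 = 0.02370.
Expected number = 0.02370 × 500 = 11.85 ≈ 12.

12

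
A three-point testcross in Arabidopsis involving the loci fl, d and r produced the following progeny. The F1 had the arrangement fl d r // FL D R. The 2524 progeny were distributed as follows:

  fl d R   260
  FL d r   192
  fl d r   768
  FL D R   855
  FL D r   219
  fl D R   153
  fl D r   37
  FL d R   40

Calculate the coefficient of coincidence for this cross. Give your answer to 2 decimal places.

0.83

The two rarest classes, fl D r and FL d R, are the double crossovers. Comparing them with the parentals, only the d allele has switched, so d is the middle locus and the order is fl – d – r.
fl–d: (345 + 77)/2524 = 0.1672; d–r: (479 + 77)/2524 = 0.2203.
Expected DCO frequency = 0.1672 × 0.2203 ≈ 0.03683; observed = 77/2524 ≈ 0.03051.
Coefficient of coincidence = 0.03051/0.03683 ≈ 0.83.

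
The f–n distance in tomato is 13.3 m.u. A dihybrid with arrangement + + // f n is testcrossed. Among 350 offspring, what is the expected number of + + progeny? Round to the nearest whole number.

152

A map distance of 13.3 m.u. corresponds to a recombination frequency of 0.133.
The F1 is + + / f n, so + + is a parental gamete class with expected frequency (1 − r)/2 = 0.867/2 = 0.4335.
Expected number = 0.4335 × 350 = 151.72 ≈ 152.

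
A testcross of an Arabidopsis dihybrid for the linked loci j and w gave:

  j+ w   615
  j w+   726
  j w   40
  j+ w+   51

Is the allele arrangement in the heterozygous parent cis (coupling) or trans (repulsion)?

trans

The two most frequent classes are j+ w (615) and j w+ (726); these are the parental (non-recombinant) types.
So the F1 carried j+ w on one chromosome and j w+ on the other — the recessive alleles are on opposite chromosomes (trans / repulsion).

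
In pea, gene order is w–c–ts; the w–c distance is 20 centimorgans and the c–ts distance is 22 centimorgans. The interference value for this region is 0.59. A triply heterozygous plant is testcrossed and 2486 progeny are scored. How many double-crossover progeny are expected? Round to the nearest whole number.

45

Map distances give recombination frequencies of 0.200 and 0.220 for the two intervals.
With interference 0.59 (so coincidence = 0.41), expected double-crossover frequency = 0.200 × 0.220 × 0.41 = 0.01804.
Expected number = 0.01804 × 2486 = 44.85 ≈ 45.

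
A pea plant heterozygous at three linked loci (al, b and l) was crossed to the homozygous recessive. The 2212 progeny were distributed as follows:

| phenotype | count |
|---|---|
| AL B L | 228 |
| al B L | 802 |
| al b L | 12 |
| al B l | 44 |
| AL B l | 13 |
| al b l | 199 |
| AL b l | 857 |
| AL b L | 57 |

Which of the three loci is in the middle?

b

The two most frequent reciprocal classes, AL b l and al B L, are the parental types, so the F1 was AL b l / al B L.
The two rarest classes, AL B l and al b L, are the double crossovers. Comparing them with the parentals, only the b allele has switched, so b is the middle locus and the order is al – b – l.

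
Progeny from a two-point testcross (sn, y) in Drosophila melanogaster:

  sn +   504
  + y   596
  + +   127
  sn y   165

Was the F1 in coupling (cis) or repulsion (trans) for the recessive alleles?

trans

The two most frequent classes are + y (596) and sn + (504); these are the parental (non-recombinant) types.
So the F1 carried + y on one chromosome and sn + on the other — the recessive alleles are on opposite chromosomes (trans / repulsion).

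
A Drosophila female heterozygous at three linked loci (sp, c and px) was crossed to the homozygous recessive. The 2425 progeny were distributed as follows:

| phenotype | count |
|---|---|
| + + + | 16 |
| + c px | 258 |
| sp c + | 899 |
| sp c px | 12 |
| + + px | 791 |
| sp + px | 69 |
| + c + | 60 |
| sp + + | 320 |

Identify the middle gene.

The two most frequent reciprocal classes, + + px and sp c +, are the parental types, so the F1 was + + px / sp c +.
The two rarest classes, + + + and sp c px, are the double crossovers. Comparing them with the parentals, only the px allele has switched, so px is the middle locus and the order is c – px – sp.

px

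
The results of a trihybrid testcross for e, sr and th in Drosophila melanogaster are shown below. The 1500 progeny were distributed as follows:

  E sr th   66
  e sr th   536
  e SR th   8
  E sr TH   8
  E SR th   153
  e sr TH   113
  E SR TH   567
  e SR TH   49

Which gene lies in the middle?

sr

The two most frequent reciprocal classes, e sr th and E SR TH, are the parental types, so the F1 was e sr th / E SR TH.
The two rarest classes, e SR th and E sr TH, are the double crossovers. Comparing them with the parentals, only the sr allele has switched, so sr is the middle locus and the order is e – sr – th.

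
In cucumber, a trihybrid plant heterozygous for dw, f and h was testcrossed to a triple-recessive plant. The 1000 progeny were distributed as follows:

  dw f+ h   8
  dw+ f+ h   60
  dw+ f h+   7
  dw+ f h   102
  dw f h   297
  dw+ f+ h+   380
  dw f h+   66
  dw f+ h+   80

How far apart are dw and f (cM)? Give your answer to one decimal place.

The two most frequent reciprocal classes, dw f h and dw+ f+ h+, are the parental types, so the F1 was dw f h / dw+ f+ h+.
The two rarest classes, dw f+ h and dw+ f h+, are the double crossovers. Comparing them with the parentals, only the f allele has switched, so f is the middle locus and the order is h – f – dw.
Crossovers in the f–dw interval produce the single-crossover classes dw+ f h and dw f+ h+ (102 + 80 = 182) plus the double crossovers (15).
RF(f–dw) = (182 + 15) / 1000 = 197/1000 = 0.1970 → 19.7 cM.

19.7 cM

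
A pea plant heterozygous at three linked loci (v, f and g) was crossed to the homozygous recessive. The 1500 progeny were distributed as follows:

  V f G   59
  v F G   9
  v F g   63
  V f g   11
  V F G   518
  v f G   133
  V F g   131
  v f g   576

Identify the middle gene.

v

The two most frequent reciprocal classes, v f g and V F G, are the parental types, so the F1 was v f g / V F G.
The two rarest classes, V f g and v F G, are the double crossovers. Comparing them with the parentals, only the v allele has switched, so v is the middle locus and the order is f – v – g.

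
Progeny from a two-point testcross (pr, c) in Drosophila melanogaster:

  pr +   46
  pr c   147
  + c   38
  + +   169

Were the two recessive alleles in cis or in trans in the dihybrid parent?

cis

The two most frequent classes are + + (169) and pr c (147); these are the parental (non-recombinant) types.
So the F1 carried + + on one chromosome and pr c on the other — the recessive alleles are on the same chromosome (cis / coupling).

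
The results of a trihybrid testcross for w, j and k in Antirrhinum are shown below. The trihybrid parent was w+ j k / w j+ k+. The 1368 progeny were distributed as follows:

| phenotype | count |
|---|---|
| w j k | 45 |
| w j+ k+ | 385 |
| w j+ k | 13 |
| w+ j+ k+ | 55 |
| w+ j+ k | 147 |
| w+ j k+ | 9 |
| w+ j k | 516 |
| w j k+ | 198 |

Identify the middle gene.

The two rarest classes, w+ j k+ and w j+ k, are the double crossovers. Comparing them with the parentals, only the k allele has switched, so k is the middle locus and the order is w – k – j.

k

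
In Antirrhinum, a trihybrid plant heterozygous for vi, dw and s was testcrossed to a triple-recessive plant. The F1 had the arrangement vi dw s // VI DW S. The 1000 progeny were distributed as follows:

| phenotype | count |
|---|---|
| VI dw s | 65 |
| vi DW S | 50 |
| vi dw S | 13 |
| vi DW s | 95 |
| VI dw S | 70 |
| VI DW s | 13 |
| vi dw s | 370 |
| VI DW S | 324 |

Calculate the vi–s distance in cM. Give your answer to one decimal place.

14.1 cM

The two rarest classes, vi dw S and VI DW s, are the double crossovers. Comparing them with the parentals, only the s allele has switched, so s is the middle locus and the order is dw – s – vi.
Crossovers in the s–vi interval produce the single-crossover classes VI dw s and vi DW S (65 + 50 = 115) plus the double crossovers (26).
RF(s–vi) = (115 + 26) / 1000 = 141/1000 = 0.1410 → 14.1 cM.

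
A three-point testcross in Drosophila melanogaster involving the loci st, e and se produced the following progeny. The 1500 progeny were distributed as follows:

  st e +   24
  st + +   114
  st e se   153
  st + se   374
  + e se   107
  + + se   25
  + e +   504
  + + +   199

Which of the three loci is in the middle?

The two most frequent reciprocal classes, + e + and st + se, are the parental types, so the F1 was + e + / st + se.
The two rarest classes, st e + and + + se, are the double crossovers. Comparing them with the parentals, only the st allele has switched, so st is the middle locus and the order is e – st – se.

st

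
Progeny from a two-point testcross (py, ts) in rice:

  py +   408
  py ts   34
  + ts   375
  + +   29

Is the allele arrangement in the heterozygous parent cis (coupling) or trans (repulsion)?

trans

The two most frequent classes are + ts (375) and py + (408); these are the parental (non-recombinant) types.
So the F1 carried + ts on one chromosome and py + on the other — the recessive alleles are on opposite chromosomes (trans / repulsion).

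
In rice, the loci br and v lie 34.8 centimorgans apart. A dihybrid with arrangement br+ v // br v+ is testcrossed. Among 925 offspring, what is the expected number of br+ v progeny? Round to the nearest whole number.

302

A map distance of 34.8 centimorgans corresponds to a recombination frequency of 0.348.
The F1 is br+ v / br v+, so br+ v is a parental gamete class with expected frequency (1 − r)/2 = 0.652/2 = 0.3260.
Expected number = 0.3260 × 925 = 301.55 ≈ 302.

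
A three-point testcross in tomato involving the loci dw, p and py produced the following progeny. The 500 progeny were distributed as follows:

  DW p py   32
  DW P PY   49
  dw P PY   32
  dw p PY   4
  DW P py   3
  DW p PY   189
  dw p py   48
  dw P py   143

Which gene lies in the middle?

The two most frequent reciprocal classes, DW p PY and dw P py, are the parental types, so the F1 was DW p PY / dw P py.
The two rarest classes, dw p PY and DW P py, are the double crossovers. Comparing them with the parentals, only the dw allele has switched, so dw is the middle locus and the order is p – dw – py.

dw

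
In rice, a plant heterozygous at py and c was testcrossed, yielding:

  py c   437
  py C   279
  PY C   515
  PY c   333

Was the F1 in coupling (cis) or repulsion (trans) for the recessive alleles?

cis

The two most frequent classes are PY C (515) and py c (437); these are the parental (non-recombinant) types.
So the F1 carried PY C on one chromosome and py c on the other — the recessive alleles are on the same chromosome (cis / coupling).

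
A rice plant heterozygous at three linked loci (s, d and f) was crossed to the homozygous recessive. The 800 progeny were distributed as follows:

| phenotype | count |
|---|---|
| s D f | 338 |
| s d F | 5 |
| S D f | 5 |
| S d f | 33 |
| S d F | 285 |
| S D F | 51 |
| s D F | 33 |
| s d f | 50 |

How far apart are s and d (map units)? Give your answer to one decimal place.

The two most frequent reciprocal classes, S d F and s D f, are the parental types, so the F1 was S d F / s D f.
The two rarest classes, s d F and S D f, are the double crossovers. Comparing them with the parentals, only the s allele has switched, so s is the middle locus and the order is d – s – f.
Crossovers in the d–s interval produce the single-crossover classes S D F and s d f (51 + 50 = 101) plus the double crossovers (10).
RF(d–s) = (101 + 10) / 800 = 111/800 = 0.1388 → 13.9 map units.

13.9 map units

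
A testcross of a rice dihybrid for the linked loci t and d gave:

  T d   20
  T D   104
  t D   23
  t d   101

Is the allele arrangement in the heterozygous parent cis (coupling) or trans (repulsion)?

cis

The two most frequent classes are T D (104) and t d (101); these are the parental (non-recombinant) types.
So the F1 carried T D on one chromosome and t d on the other — the recessive alleles are on the same chromosome (cis / coupling).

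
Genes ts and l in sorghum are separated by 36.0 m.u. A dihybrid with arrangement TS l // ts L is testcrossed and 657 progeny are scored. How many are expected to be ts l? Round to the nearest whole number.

A map distance of 36.0 m.u. corresponds to a recombination frequency of 0.360.
The F1 is TS l / ts L, so ts l is a recombinant gamete class with expected frequency r/2 = 0.360/2 = 0.1800.
Expected number = 0.1800 × 657 = 118.26 ≈ 118.

118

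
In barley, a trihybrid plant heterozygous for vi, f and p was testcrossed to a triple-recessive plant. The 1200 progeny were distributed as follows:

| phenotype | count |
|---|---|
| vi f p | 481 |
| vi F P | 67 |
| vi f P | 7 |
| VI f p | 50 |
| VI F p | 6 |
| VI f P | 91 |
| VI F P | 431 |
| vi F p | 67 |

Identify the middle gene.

The two most frequent reciprocal classes, vi f p and VI F P, are the parental types, so the F1 was vi f p / VI F P.
The two rarest classes, vi f P and VI F p, are the double crossovers. Comparing them with the parentals, only the p allele has switched, so p is the middle locus and the order is f – p – vi.

p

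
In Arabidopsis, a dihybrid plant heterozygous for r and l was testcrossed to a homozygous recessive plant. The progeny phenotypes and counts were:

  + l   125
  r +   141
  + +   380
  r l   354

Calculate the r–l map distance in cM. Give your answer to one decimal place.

26.6 cM

The two most frequent classes, + + (380) and r l (354), are the parental types, so the F1 was + + / r l.
The recombinant classes are + l and r +: 125 + 141 = 266.
Recombination frequency = 266/1000 = 0.2660 ≈ 26.6%, i.e. 26.6 cM.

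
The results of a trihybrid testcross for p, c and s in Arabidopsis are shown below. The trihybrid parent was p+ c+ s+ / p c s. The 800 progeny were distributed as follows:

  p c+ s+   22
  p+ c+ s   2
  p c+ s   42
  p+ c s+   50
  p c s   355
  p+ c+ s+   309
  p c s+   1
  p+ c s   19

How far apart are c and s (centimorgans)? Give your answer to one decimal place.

11.9 centimorgans

The two rarest classes, p+ c+ s and p c s+, are the double crossovers. Comparing them with the parentals, only the s allele has switched, so s is the middle locus and the order is c – s – p.
Crossovers in the c–s interval produce the single-crossover classes p+ c s+ and p c+ s (50 + 42 = 92) plus the double crossovers (3).
RF(c–s) = (92 + 3) / 800 = 95/800 = 0.1187 → 11.9 centimorgans.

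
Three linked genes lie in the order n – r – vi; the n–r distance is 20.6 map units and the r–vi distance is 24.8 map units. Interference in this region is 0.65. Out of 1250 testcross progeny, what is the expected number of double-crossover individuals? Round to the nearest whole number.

Map distances give recombination frequencies of 0.206 and 0.248 for the two intervals.
With interference 0.65 (so coincidence = 0.35), expected double-crossover frequency = 0.206 × 0.248 × 0.35 = 0.01788.
Expected number = 0.01788 × 1250 = 22.35 ≈ 22.

22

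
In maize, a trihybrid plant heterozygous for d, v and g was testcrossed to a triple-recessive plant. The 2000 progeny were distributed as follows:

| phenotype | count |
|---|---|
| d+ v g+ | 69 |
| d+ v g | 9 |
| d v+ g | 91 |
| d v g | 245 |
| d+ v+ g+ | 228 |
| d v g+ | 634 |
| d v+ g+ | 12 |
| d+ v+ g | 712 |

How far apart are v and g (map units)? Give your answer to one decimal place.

24.7 map units

The two most frequent reciprocal classes, d v g+ and d+ v+ g, are the parental types, so the F1 was d v g+ / d+ v+ g.
The two rarest classes, d v+ g+ and d+ v g, are the double crossovers. Comparing them with the parentals, only the v allele has switched, so v is the middle locus and the order is d – v – g.
Crossovers in the v–g interval produce the single-crossover classes d v g and d+ v+ g+ (245 + 228 = 473) plus the double crossovers (21).
RF(v–g) = (473 + 21) / 2000 = 494/2000 = 0.2470 → 24.7 map units.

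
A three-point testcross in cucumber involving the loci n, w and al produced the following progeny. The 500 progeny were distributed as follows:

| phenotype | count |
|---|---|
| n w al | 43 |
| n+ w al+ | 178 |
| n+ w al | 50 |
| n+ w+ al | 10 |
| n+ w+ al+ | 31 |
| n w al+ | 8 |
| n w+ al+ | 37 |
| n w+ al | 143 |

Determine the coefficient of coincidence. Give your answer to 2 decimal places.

The two most frequent reciprocal classes, n+ w al+ and n w+ al, are the parental types, so the F1 was n+ w al+ / n w+ al.
The two rarest classes, n w al+ and n+ w+ al, are the double crossovers. Comparing them with the parentals, only the n allele has switched, so n is the middle locus and the order is w – n – al.
w–n: (74 + 18)/500 = 0.1840; n–al: (87 + 18)/500 = 0.2100.
Expected DCO frequency = 0.1840 × 0.2100 ≈ 0.03864; observed = 18/500 ≈ 0.03600.
Coefficient of coincidence = 0.03600/0.03864 ≈ 0.93.

0.93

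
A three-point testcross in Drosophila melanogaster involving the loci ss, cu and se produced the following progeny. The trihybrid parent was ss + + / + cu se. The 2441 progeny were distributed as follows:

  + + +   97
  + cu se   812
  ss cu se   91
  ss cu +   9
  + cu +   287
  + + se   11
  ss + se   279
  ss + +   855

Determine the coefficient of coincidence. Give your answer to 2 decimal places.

The two rarest classes, ss cu + and + + se, are the double crossovers. Comparing them with the parentals, only the cu allele has switched, so cu is the middle locus and the order is se – cu – ss.
se–cu: (566 + 20)/2441 = 0.2401; cu–ss: (188 + 20)/2441 = 0.0852.
Expected DCO frequency = 0.2401 × 0.0852 ≈ 0.02046; observed = 20/2441 ≈ 0.00819.
Coefficient of coincidence = 0.00819/0.02046 ≈ 0.40.

0.40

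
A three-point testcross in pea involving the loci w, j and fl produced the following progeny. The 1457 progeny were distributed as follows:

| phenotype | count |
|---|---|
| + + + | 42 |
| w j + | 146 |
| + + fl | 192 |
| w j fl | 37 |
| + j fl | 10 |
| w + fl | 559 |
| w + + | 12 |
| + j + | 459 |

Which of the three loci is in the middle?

The two most frequent reciprocal classes, w + fl and + j +, are the parental types, so the F1 was w + fl / + j +.
The two rarest classes, w + + and + j fl, are the double crossovers. Comparing them with the parentals, only the fl allele has switched, so fl is the middle locus and the order is j – fl – w.

fl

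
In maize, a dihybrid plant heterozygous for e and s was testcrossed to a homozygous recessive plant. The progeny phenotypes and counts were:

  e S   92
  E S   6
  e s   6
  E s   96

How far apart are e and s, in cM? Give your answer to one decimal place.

6.0 cM

The two most frequent classes, E s (96) and e S (92), are the parental types, so the F1 was E s / e S.
The recombinant classes are E S and e s: 6 + 6 = 12.
Recombination frequency = 12/200 = 0.0600 ≈ 6.0%, i.e. 6.0 cM.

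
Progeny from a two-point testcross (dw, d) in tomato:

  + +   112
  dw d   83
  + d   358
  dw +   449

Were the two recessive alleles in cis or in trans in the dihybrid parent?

The two most frequent classes are + d (358) and dw + (449); these are the parental (non-recombinant) types.
So the F1 carried + d on one chromosome and dw + on the other — the recessive alleles are on opposite chromosomes (trans / repulsion).

trans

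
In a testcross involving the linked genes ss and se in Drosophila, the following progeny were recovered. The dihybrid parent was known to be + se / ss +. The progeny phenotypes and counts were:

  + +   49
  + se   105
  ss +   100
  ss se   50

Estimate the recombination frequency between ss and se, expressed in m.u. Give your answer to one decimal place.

32.6 m.u.

The recombinant classes are + + and ss se: 49 + 50 = 99.
Recombination frequency = 99/304 = 0.3257 ≈ 32.6%, i.e. 32.6 m.u.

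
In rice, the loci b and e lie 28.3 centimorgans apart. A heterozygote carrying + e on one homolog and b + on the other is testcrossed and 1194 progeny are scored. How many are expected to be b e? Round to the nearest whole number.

A map distance of 28.3 centimorgans corresponds to a recombination frequency of 0.283.
The F1 is + e / b +, so b e is a recombinant gamete class with expected frequency r/2 = 0.283/2 = 0.1415.
Expected number = 0.1415 × 1194 = 168.95 ≈ 169.

169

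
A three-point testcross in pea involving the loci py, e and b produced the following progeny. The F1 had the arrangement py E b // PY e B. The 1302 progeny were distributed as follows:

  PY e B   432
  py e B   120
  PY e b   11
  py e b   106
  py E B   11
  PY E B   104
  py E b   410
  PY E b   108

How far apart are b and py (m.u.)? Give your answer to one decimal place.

The two rarest classes, py E B and PY e b, are the double crossovers. Comparing them with the parentals, only the b allele has switched, so b is the middle locus and the order is py – b – e.
Crossovers in the py–b interval produce the single-crossover classes PY E b and py e B (108 + 120 = 228) plus the double crossovers (22).
RF(py–b) = (228 + 22) / 1302 = 250/1302 = 0.1920 → 19.2 m.u.

19.2 m.u.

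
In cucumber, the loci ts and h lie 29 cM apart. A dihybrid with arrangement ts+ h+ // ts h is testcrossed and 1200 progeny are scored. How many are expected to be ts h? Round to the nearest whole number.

A map distance of 29 cM corresponds to a recombination frequency of 0.290.
The F1 is ts+ h+ / ts h, so ts h is a parental gamete class with expected frequency (1 − r)/2 = 0.710/2 = 0.3550.
Expected number = 0.3550 × 1200 = 426.00 ≈ 426.

426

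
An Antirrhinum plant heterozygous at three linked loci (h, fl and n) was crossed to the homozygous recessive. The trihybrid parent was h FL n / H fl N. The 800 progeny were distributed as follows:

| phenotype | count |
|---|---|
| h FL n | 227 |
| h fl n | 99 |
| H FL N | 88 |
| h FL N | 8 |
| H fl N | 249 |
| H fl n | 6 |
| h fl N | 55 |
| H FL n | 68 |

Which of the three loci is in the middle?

The two rarest classes, h FL N and H fl n, are the double crossovers. Comparing them with the parentals, only the n allele has switched, so n is the middle locus and the order is h – n – fl.

n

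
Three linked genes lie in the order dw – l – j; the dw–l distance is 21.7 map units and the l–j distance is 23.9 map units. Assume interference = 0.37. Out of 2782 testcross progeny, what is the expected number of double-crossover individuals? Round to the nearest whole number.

91

Map distances give recombination frequencies of 0.217 and 0.239 for the two intervals.
With interference 0.37 (so coincidence = 0.63), expected double-crossover frequency = 0.217 × 0.239 × 0.63 = 0.03267.
Expected number = 0.03267 × 2782 = 90.90 ≈ 91.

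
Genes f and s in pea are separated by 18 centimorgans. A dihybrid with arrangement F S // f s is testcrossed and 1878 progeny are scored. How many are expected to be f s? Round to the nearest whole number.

A map distance of 18 centimorgans corresponds to a recombination frequency of 0.180.
The F1 is F S / f s, so f s is a parental gamete class with expected frequency (1 − r)/2 = 0.820/2 = 0.4100.
Expected number = 0.4100 × 1878 = 769.98 ≈ 770.

770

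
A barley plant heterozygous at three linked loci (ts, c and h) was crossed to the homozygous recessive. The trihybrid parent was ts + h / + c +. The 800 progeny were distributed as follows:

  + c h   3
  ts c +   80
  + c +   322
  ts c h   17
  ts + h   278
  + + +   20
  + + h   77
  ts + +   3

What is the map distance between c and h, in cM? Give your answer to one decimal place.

5.4 cM

The two rarest classes, ts + + and + c h, are the double crossovers. Comparing them with the parentals, only the h allele has switched, so h is the middle locus and the order is c – h – ts.
Crossovers in the c–h interval produce the single-crossover classes ts c h and + + + (17 + 20 = 37) plus the double crossovers (6).
RF(c–h) = (37 + 6) / 800 = 43/800 = 0.0537 → 5.4 cM.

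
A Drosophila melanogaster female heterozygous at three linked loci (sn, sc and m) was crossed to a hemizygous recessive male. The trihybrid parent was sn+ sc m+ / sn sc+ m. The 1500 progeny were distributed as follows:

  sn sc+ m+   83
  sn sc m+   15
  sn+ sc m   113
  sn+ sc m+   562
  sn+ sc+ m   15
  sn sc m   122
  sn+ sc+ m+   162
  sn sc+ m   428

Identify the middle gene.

The two rarest classes, sn sc m+ and sn+ sc+ m, are the double crossovers. Comparing them with the parentals, only the sn allele has switched, so sn is the middle locus and the order is m – sn – sc.

sn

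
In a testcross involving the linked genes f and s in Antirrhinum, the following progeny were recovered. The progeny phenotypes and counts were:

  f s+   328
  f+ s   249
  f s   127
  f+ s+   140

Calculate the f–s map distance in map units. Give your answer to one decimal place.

The two most frequent classes, f+ s (249) and f s+ (328), are the parental types, so the F1 was f+ s / f s+.
The recombinant classes are f+ s+ and f s: 140 + 127 = 267.
Recombination frequency = 267/844 = 0.3164 ≈ 31.6%, i.e. 31.6 map units.

31.6 map units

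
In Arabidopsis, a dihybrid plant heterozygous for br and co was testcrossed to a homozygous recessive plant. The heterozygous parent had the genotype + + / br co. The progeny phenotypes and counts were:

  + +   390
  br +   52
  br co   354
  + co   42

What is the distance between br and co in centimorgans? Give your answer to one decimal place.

The recombinant classes are + co and br +: 42 + 52 = 94.
Recombination frequency = 94/838 = 0.1122 ≈ 11.2%, i.e. 11.2 centimorgans.

11.2 centimorgans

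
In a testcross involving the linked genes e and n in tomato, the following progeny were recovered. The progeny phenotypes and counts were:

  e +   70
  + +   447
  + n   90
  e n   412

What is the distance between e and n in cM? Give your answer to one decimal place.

15.7 cM

The two most frequent classes, + + (447) and e n (412), are the parental types, so the F1 was + + / e n.
The recombinant classes are + n and e +: 90 + 70 = 160.
Recombination frequency = 160/1019 = 0.1570 ≈ 15.7%, i.e. 15.7 cM.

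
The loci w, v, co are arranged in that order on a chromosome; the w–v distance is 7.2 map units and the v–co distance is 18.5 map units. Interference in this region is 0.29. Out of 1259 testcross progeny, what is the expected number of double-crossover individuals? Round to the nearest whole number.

12

Map distances give recombination frequencies of 0.072 and 0.185 for the two intervals.
With interference 0.29 (so coincidence = 0.71), expected double-crossover frequency = 0.072 × 0.185 × 0.71 = 0.00946.
Expected number = 0.00946 × 1259 = 11.91 ≈ 12.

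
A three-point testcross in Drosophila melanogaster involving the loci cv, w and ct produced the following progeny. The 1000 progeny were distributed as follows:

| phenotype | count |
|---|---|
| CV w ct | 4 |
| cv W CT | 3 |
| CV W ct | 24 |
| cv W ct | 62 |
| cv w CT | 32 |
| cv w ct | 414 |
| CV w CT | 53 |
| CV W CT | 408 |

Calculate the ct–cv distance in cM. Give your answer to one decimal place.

6.3 cM

The two most frequent reciprocal classes, cv w ct and CV W CT, are the parental types, so the F1 was cv w ct / CV W CT.
The two rarest classes, CV w ct and cv W CT, are the double crossovers. Comparing them with the parentals, only the cv allele has switched, so cv is the middle locus and the order is w – cv – ct.
Crossovers in the cv–ct interval produce the single-crossover classes cv w CT and CV W ct (32 + 24 = 56) plus the double crossovers (7).
RF(cv–ct) = (56 + 7) / 1000 = 63/1000 = 0.0630 → 6.3 cM.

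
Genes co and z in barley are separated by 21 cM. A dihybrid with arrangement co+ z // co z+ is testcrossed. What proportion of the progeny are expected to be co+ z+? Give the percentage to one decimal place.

10.5%

A map distance of 21 cM corresponds to a recombination frequency of 0.210.
The F1 is co+ z / co z+, so co+ z+ is a recombinant gamete class with expected frequency r/2 = 0.210/2 = 0.1050.
That is 0.1050 = 10.5% of the progeny.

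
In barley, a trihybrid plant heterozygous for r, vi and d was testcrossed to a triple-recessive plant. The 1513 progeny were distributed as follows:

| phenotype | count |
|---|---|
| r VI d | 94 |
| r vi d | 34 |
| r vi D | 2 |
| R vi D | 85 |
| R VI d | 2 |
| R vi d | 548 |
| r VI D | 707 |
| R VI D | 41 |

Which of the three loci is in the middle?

The two most frequent reciprocal classes, r VI D and R vi d, are the parental types, so the F1 was r VI D / R vi d.
The two rarest classes, r vi D and R VI d, are the double crossovers. Comparing them with the parentals, only the vi allele has switched, so vi is the middle locus and the order is d – vi – r.

vi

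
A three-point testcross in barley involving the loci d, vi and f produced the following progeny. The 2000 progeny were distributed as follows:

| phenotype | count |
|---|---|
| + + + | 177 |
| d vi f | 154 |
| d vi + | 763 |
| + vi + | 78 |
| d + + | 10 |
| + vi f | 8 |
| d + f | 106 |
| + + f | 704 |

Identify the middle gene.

vi

The two most frequent reciprocal classes, d vi + and + + f, are the parental types, so the F1 was d vi + / + + f.
The two rarest classes, d + + and + vi f, are the double crossovers. Comparing them with the parentals, only the vi allele has switched, so vi is the middle locus and the order is d – vi – f.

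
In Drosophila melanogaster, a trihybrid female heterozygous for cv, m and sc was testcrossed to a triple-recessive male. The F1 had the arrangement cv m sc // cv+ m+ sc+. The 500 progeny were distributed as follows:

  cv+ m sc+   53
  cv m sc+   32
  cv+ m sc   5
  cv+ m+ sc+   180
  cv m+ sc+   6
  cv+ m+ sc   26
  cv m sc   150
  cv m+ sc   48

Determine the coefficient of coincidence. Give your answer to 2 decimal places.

The two rarest classes, cv+ m sc and cv m+ sc+, are the double crossovers. Comparing them with the parentals, only the cv allele has switched, so cv is the middle locus and the order is m – cv – sc.
m–cv: (101 + 11)/500 = 0.2240; cv–sc: (58 + 11)/500 = 0.1380.
Expected DCO frequency = 0.2240 × 0.1380 ≈ 0.03091; observed = 11/500 ≈ 0.02200.
Coefficient of coincidence = 0.02200/0.03091 ≈ 0.71.

0.71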